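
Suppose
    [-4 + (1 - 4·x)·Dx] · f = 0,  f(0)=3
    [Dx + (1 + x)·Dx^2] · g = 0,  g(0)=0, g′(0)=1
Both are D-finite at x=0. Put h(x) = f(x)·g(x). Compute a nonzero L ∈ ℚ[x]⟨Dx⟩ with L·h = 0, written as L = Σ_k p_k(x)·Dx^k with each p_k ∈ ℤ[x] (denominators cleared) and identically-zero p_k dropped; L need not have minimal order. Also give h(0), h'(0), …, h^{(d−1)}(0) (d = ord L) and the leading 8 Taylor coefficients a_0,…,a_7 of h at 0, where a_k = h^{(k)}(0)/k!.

L = 4 + (7 + 12·x)·Dx + (-1 + 3·x + 4·x^2)·Dx^2  (order 2).
h: a_k = 0, 3, 21/2, 43, 685/4, 3428/5, 27419/10, 383881/35, …
ICs: h(0) = 0, h′(0) = 3.

f: a_k = 3, 12, 48, 192, 768, 3072, 12288, 49152, …
g: a_k = 0, 1, -1/2, 1/3, -1/4, 1/5, -1/6, 1/7, …
h₀=f·g: eliminate ⇒ L₀, order ≤ 1·2.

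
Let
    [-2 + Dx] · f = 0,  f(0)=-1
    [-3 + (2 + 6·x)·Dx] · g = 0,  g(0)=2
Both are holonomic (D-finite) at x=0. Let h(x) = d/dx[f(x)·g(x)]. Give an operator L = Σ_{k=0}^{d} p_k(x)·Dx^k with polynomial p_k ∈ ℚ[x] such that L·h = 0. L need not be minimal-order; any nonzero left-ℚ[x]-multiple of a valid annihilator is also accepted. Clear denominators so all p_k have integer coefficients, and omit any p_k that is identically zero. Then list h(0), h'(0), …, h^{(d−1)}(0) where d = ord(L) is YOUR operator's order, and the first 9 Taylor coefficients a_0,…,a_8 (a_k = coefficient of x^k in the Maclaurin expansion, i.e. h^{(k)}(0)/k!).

L = (31 + 168·x + 144·x^2) + (-14 - 66·x - 72·x^2)·Dx  (order 1).
h: a_k = -7, -31/2, -181/8, -241/48, -13279/384, 276497/3840, -9930589/46080, 56288873/92160, -18061579639/10321920, …
ICs: h(0) = -7.

f: a_k = -1, -2, -2, -4/3, -2/3, -4/15, -4/45, -8/315, -2/315, …
g: a_k = 2, 3, -9/4, 27/8, -405/64, 1701/128, -15309/512, 72171/1024, -2814669/16384, …
Product ⇒ symmetric product L₀, ord ≤ 1.
h₀' ⇒ L via d/dx closure of L₀.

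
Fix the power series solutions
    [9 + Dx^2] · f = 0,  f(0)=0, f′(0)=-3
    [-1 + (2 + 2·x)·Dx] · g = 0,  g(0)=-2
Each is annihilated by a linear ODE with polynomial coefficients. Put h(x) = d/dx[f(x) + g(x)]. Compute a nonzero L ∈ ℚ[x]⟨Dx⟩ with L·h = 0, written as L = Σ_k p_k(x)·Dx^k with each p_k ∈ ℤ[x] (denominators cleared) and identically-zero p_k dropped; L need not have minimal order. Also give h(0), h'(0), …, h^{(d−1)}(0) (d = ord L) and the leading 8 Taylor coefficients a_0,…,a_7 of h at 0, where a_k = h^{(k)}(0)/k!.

f: a_k = 0, -3, 0, 9/2, 0, -81/40, 0, 243/560, …
g: a_k = -2, -1, 1/4, -1/8, 5/64, -7/128, 21/512, -33/1024, …
h₀=f+g: left-lcm gives L₀, ord ≤ 3.
h₀' ⇒ L via d/dx closure of L₀.
L = (-153 - 216·x - 108·x^2) + (-234 - 666·x - 648·x^2 - 216·x^3)·Dx + (-17 - 24·x - 12·x^2)·Dx^2 + (-26 - 74·x - 72·x^2 - 24·x^3)·Dx^3  (order 3).
h: a_k = -4, 1/2, 105/8, 5/16, -1331/128, 63/256, 14397/5120, 429/2048, …
ICs: h(0) = -4, h′(0) = 1/2, h′′(0) = 105/4.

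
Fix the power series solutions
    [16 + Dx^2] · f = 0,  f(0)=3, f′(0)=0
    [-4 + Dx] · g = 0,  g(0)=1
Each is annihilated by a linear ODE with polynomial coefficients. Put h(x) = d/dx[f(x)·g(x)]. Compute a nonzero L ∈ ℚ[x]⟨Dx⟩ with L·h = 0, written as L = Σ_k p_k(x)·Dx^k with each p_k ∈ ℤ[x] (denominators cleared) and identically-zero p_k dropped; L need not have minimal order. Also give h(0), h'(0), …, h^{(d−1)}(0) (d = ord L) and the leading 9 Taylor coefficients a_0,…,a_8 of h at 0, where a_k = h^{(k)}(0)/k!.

L = 32 - 8·Dx + Dx^2  (order 2).
h: a_k = 12, 0, -192, -512, -512, 0, 8192/15, 65536/105, 32768/105, …
ICs: h(0) = 12, h′(0) = 0.

f: a_k = 3, 0, -24, 0, 32, 0, -256/15, 0, 512/105, …
g: a_k = 1, 4, 8, 32/3, 32/3, 128/15, 256/45, 1024/315, 512/315, …
h₀=f·g: eliminate ⇒ L₀, order ≤ 2·1.
h₀' ⇒ L via d/dx closure of L₀.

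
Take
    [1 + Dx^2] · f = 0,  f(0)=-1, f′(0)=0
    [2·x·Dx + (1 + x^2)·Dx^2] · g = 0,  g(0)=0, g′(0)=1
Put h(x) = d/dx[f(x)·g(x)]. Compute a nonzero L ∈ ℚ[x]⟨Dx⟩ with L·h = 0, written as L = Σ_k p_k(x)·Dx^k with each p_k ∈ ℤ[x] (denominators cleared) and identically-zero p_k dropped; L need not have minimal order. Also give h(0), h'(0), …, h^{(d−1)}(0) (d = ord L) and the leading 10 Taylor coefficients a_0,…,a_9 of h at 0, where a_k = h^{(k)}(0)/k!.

L = (110 + 294·x^2 + 461·x^4 + 96·x^6 + 12·x^8 + 2·x^10 + x^12) + (68·x + 284·x^3 + 280·x^5 + 80·x^7 + 20·x^9 + 4·x^11)·Dx + (120 + 340·x^2 + 534·x^4 + 148·x^6 + 32·x^8 + 8·x^10 + 2·x^12)·Dx^2 + (68·x + 284·x^3 + 280·x^5 + 80·x^7 + 20·x^9 + 4·x^11)·Dx^3 + (10 + 46·x^2 + 73·x^4 + 52·x^6 + 20·x^8 + 6·x^10 + x^12)·Dx^4  (order 4).
h: a_k = -1, 0, 5/2, 0, -49/24, 0, 1301/720, 0, -23147/13440, 0, …
ICs: h(0) = -1, h′(0) = 0, h′′(0) = 5, h′′′(0) = 0.

f: a_k = -1, 0, 1/2, 0, -1/24, 0, 1/720, 0, -1/40320, 0, …
g: a_k = 0, 1, 0, -1/3, 0, 1/5, 0, -1/7, 0, 1/9, …
Product ⇒ symmetric product L₀, ord ≤ 4.
h=h₀': d/dx-closure on L₀ ⇒ L.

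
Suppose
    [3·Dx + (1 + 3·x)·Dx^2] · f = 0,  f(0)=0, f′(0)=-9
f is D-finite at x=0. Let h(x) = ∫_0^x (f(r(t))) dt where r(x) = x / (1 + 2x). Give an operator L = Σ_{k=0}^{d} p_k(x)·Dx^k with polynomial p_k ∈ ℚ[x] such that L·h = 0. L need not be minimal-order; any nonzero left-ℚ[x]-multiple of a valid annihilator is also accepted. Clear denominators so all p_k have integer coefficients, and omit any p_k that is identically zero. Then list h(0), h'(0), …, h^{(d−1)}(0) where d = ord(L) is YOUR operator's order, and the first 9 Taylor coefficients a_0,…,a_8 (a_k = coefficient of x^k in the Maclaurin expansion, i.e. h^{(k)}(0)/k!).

L = (7 + 20·x)·Dx^2 + (1 + 7·x + 10·x^2)·Dx^3  (order 3).
h: a_k = 0, 0, -9/2, 21/2, -117/4, 1827/20, -3093/10, 2223/2, -233991/56, …
ICs: h(0) = 0, h′(0) = 0, h′′(0) = -9.

f: a_k = 0, -9, 27/2, -27, 243/4, -729/5, 729/2, -6561/7, 19683/8, …
L₀ from L_f via x↦r, Dx↦r'^{-1}Dx.
Integrate: L := L₀·Dx.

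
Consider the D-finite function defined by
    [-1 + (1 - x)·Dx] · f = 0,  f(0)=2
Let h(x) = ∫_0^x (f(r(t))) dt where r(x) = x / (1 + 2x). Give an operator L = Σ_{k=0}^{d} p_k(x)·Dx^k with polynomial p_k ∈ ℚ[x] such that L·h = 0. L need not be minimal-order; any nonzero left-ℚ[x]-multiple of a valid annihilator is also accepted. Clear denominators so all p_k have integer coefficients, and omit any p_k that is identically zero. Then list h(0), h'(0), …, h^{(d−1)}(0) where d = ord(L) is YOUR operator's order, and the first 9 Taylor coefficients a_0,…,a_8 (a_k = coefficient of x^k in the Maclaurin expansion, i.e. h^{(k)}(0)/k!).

L = -Dx + (1 + 3·x + 2·x^2)·Dx^2  (order 2).
h: a_k = 0, 2, 1, -2/3, 1/2, -2/5, 1/3, -2/7, 1/4, …
ICs: h(0) = 0, h′(0) = 2.

f: a_k = 2, 2, 2, 2, 2, 2, 2, 2, 2, …
Change of var in L_f (x↦r) gives L₀.
∫: right-multiply L₀ by Dx.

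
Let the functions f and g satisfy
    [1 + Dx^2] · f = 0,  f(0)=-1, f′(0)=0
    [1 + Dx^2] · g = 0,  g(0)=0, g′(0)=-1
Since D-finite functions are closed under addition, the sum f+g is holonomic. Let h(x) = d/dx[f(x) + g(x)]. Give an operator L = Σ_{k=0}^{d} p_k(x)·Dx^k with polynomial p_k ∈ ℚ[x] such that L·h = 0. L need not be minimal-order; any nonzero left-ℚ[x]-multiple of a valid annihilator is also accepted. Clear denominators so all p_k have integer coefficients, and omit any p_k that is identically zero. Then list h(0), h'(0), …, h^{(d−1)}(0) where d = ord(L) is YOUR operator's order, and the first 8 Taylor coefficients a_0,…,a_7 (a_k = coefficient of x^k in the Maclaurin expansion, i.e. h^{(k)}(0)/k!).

f: a_k = -1, 0, 1/2, 0, -1/24, 0, 1/720, 0, …
g: a_k = 0, -1, 0, 1/6, 0, -1/120, 0, 1/5040, …
h₀=f+g: left-lcm gives L₀, ord ≤ 4.
Derive L from L₀ (diff closure).
L = 1 + Dx^2  (order 2).
h: a_k = -1, 1, 1/2, -1/6, -1/24, 1/120, 1/720, -1/5040, …
ICs: h(0) = -1, h′(0) = 1.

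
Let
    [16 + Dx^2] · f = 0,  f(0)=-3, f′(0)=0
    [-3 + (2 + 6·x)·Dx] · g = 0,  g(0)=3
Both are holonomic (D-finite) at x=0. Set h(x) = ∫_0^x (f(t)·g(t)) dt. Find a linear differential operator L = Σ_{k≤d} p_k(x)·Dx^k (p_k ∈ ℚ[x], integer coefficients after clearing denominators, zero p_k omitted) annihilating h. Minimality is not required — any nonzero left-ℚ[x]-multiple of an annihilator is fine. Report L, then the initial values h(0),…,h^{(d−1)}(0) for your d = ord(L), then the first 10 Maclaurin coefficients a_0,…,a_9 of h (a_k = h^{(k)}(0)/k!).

L = (91 + 384·x + 576·x^2)·Dx + (-12 - 36·x)·Dx^2 + (4 + 24·x + 36·x^2)·Dx^3  (order 3).
h: a_k = 0, -9, -27/4, 219/8, 1485/64, -19011/640, -7023/512, 337609/35840, 778737/81920, -82369729/10321920, …
ICs: h(0) = 0, h′(0) = -9, h′′(0) = -27/2.

f: a_k = -3, 0, 24, 0, -32, 0, 256/15, 0, -512/105, 0, …
g: a_k = 3, 9/2, -27/8, 81/16, -1215/128, 5103/256, -45927/1024, 216513/2048, -8444007/32768, 42220035/65536, …
L₀ := L_f ⊗_s L_g (sym. prod.), ord ≤ 2.
∫: right-multiply L₀ by Dx.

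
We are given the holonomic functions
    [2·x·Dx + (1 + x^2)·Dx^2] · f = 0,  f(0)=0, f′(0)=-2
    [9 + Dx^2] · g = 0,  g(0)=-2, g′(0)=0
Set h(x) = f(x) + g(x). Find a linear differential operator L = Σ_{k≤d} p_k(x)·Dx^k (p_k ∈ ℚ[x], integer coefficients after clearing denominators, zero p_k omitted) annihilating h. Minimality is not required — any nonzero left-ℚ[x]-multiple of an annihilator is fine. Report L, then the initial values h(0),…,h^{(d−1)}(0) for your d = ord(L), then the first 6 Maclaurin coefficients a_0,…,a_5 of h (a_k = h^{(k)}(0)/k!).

f: a_k = 0, -2, 0, 2/3, 0, -2/5, …
g: a_k = -2, 0, 9, 0, -27/4, 0, …
Sum ⇒ L₀ = lclm(L_f,L_g) in ℚ(x)⟨Dx⟩.
L = (-54·x + 540·x^3 + 162·x^5)·Dx + (63 + 279·x^2 + 297·x^4 + 81·x^6)·Dx^2 + (-6·x + 60·x^3 + 18·x^5)·Dx^3 + (7 + 31·x^2 + 33·x^4 + 9·x^6)·Dx^4  (order 4).
h: a_k = -2, -2, 9, 2/3, -27/4, -2/5, …
ICs: h(0) = -2, h′(0) = -2, h′′(0) = 18, h′′′(0) = 4.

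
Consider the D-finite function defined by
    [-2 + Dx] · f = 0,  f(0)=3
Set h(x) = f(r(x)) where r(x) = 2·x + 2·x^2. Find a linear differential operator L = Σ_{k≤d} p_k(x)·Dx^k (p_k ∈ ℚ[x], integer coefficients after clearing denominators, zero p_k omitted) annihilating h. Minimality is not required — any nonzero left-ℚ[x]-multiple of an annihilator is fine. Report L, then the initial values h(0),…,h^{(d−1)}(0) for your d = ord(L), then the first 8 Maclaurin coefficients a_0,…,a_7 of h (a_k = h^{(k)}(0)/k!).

f: a_k = 3, 6, 6, 4, 2, 4/5, 4/15, 8/105, …
h₀=f(r): pull back L_f along r ⇒ L₀.
L = (-4 - 8·x) + Dx  (order 1).
h: a_k = 3, 12, 36, 80, 152, 1248/5, 5536/15, 52096/105, …
ICs: h(0) = 3.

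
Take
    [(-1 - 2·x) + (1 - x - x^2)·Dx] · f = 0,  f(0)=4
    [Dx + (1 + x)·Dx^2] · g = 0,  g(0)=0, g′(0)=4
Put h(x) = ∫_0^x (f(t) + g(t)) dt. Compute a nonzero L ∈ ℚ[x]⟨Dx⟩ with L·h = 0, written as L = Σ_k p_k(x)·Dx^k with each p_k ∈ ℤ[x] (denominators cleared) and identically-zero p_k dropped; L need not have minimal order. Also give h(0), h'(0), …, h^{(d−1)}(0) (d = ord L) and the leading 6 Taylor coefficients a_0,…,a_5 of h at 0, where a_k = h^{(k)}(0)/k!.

f: a_k = 4, 4, 8, 12, 20, 32, …
g: a_k = 0, 4, -2, 4/3, -1, 4/5, …
f+g: L₀ = lclm(L_f,L_g), ord ≤ 1+2.
∫: right-multiply L₀ by Dx.
L = (26 + 70·x + 76·x^2 + 36·x^3 + 12·x^4)·Dx^2 + (16 + 84·x + 160·x^2 + 144·x^3 + 74·x^4 + 20·x^5)·Dx^3 + (-5 - 11·x + x^2 + 23·x^3 + 29·x^4 + 17·x^5 + 4·x^6)·Dx^4  (order 4).
h: a_k = 0, 4, 4, 2, 10/3, 19/5, …
ICs: h(0) = 0, h′(0) = 4, h′′(0) = 8, h′′′(0) = 12.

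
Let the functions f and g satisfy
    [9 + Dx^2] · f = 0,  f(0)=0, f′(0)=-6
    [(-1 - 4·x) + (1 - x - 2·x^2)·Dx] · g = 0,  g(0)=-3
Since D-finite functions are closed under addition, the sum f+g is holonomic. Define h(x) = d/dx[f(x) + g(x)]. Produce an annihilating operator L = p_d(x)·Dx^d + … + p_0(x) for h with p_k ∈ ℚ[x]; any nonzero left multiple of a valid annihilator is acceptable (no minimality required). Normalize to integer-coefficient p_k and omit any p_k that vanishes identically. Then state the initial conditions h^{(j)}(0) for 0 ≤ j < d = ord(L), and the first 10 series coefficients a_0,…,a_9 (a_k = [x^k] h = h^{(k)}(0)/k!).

L = (954 + 3600·x + 8154·x^2 + 4140·x^3 + 5760·x^4 + 3888·x^5 + 2592·x^6) + (-117 - 369·x + 585·x^2 + 747·x^3 + 90·x^4 + 828·x^5 + 1512·x^6 + 864·x^7)·Dx + (106 + 400·x + 906·x^2 + 460·x^3 + 640·x^4 + 432·x^5 + 288·x^6)·Dx^2 + (-13 - 41·x + 65·x^2 + 83·x^3 + 10·x^4 + 92·x^5 + 168·x^6 + 96·x^7)·Dx^3  (order 3).
h: a_k = -9, -18, -18, -132, -1341/4, -774, -71157/40, -4104, -20625867/2240, -20490, …
ICs: h(0) = -9, h′(0) = -18, h′′(0) = -36.

f: a_k = 0, -6, 0, 9, 0, -81/20, 0, 243/280, 0, -243/2240, …
g: a_k = -3, -3, -9, -15, -33, -63, -129, -255, -513, -1023, …
h₀=f+g: left-lcm gives L₀, ord ≤ 3.
h₀' ⇒ L via d/dx closure of L₀.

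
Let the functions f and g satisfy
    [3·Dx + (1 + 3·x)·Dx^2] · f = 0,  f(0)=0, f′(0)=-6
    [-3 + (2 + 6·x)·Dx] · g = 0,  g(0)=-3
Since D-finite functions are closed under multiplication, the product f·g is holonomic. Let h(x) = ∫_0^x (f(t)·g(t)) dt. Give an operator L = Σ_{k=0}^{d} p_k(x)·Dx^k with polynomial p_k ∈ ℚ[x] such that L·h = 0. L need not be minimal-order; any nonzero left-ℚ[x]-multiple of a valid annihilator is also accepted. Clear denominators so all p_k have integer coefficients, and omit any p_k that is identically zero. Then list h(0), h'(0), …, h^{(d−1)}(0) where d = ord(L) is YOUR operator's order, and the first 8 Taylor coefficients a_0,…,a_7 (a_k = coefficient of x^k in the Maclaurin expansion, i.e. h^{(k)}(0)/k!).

L = 9·Dx + (4 + 24·x + 36·x^2)·Dx^3  (order 3).
h: a_k = 0, 0, 9, 0, -27/16, 81/20, -5751/640, 22599/1120, …
ICs: h(0) = 0, h′(0) = 0, h′′(0) = 18.

f: a_k = 0, -6, 9, -18, 81/2, -486/5, 243, -4374/7, …
g: a_k = -3, -9/2, 27/8, -81/16, 1215/128, -5103/256, 45927/1024, -216513/2048, …
L₀ := L_f ⊗_s L_g (sym. prod.), ord ≤ 2.
h=∫₀ˣh₀: take L = L₀·Dx.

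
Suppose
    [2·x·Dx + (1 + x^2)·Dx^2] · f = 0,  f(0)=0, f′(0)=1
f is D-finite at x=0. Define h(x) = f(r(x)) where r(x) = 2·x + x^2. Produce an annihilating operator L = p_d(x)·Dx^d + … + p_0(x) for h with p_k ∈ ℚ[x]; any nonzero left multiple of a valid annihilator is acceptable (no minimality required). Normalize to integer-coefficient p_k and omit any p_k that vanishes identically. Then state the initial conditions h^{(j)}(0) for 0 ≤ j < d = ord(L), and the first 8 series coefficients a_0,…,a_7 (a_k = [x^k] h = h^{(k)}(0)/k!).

L = (-1 + 8·x + 16·x^2 + 12·x^3 + 3·x^4)·Dx + (1 + x + 4·x^2 + 8·x^3 + 5·x^4 + x^5)·Dx^2  (order 2).
h: a_k = 0, 2, 1, -8/3, -4, 22/5, 47/3, -16/7, …
ICs: h(0) = 0, h′(0) = 2.

f: a_k = 0, 1, 0, -1/3, 0, 1/5, 0, -1/7, …
h₀=f(r): pull back L_f along r ⇒ L₀.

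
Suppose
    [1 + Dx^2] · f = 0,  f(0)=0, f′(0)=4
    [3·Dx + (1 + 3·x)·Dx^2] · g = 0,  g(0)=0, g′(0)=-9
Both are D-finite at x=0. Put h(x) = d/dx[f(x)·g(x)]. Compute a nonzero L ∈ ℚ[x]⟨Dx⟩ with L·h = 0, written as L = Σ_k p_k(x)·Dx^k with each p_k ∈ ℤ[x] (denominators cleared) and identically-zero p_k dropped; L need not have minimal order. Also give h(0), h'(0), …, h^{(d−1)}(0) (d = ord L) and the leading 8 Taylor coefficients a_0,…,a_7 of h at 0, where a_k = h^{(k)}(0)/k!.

L = (-8897 - 1764·x - 7722·x^2 - 14364·x^3 - 7533·x^4 + 5832·x^5 + 2916·x^6) + (-3432 - 13248·x - 12420·x^2 - 8100·x^3 + 9720·x^4 + 5832·x^5)·Dx + (-9100 - 3204·x - 11070·x^2 - 17064·x^3 - 6318·x^4 + 11664·x^5 + 5832·x^6)·Dx^2 + (-3432 - 13248·x - 12420·x^2 - 8100·x^3 + 9720·x^4 + 5832·x^5)·Dx^3 + (-203 - 1440·x - 3348·x^2 - 2700·x^3 + 1215·x^4 + 5832·x^5 + 2916·x^6)·Dx^4  (order 4).
h: a_k = 0, -72, 162, -408, 1170, -3393, 198513/20, -1022794/35, …
ICs: h(0) = 0, h′(0) = -72, h′′(0) = 324, h′′′(0) = -2448.

f: a_k = 0, 4, 0, -2/3, 0, 1/30, 0, -1/1260, …
g: a_k = 0, -9, 27/2, -27, 243/4, -729/5, 729/2, -6561/7, …
Product ⇒ symmetric product L₀, ord ≤ 4.
h=h₀': d/dx-closure on L₀ ⇒ L.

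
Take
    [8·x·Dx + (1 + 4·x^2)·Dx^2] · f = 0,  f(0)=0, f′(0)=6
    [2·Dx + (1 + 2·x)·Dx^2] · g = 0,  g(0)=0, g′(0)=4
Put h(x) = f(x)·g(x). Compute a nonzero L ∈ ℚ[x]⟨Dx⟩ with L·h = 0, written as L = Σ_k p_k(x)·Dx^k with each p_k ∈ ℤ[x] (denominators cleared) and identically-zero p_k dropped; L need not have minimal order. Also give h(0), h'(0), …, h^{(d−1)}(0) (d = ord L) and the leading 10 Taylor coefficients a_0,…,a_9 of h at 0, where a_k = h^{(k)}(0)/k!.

f: a_k = 0, 6, 0, -8, 0, 96/5, 0, -384/7, 0, 512/3, …
g: a_k = 0, 4, -4, 16/3, -8, 64/5, -64/3, 256/7, -64, 1024/9, …
h₀=f·g: eliminate ⇒ L₀, order ≤ 2·2.
L = (192 + 704·x + 2560·x^2 + 9984·x^3 + 15360·x^4 + 13312·x^5 + 4096·x^7)·Dx + (72 + 992·x + 4928·x^2 + 15488·x^3 + 34816·x^4 + 47616·x^5 + 35840·x^6 + 6144·x^7 + 14336·x^8)·Dx^2 + (24 + 256·x + 1536·x^2 + 4992·x^3 + 11520·x^4 + 19968·x^5 + 24576·x^6 + 18432·x^7 + 6144·x^8 + 8192·x^9)·Dx^3 + (5 + 36·x + 148·x^2 + 448·x^3 + 1056·x^4 + 1920·x^5 + 2688·x^6 + 3072·x^7 + 2304·x^8 + 1024·x^9 + 1024·x^10)·Dx^4  (order 4).
h: a_k = 0, 0, 24, -24, 0, -16, 1664/15, -704/5, 0, -15488/105, …
ICs: h(0) = 0, h′(0) = 0, h′′(0) = 48, h′′′(0) = -144.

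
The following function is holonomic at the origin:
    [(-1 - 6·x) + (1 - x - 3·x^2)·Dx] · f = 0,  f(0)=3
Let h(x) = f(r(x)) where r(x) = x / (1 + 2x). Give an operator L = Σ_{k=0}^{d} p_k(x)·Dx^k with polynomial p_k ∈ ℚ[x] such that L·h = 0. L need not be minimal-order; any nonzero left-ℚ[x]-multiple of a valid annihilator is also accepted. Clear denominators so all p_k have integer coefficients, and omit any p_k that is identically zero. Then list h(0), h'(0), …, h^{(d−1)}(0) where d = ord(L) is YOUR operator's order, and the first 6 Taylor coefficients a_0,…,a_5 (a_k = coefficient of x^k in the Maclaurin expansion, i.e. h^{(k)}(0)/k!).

f: a_k = 3, 3, 12, 21, 57, 120, …
Substitute x→r, Dx→(1/r')Dx; clear ⇒ L₀.
L = (1 + 8·x) + (-1 - 5·x - 5·x^2 + 2·x^3)·Dx  (order 1).
h: a_k = 3, 3, 6, -15, 51, -168, …
ICs: h(0) = 3.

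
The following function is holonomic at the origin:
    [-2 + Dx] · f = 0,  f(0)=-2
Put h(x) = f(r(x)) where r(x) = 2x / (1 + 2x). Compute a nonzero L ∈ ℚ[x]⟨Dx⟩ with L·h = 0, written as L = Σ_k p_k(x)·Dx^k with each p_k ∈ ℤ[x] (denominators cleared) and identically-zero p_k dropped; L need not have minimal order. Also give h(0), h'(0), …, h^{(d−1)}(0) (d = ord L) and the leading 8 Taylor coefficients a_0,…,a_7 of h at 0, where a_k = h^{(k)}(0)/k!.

f: a_k = -2, -4, -4, -8/3, -4/3, -8/15, -8/45, -16/315, …
h₀=f(r): pull back L_f along r ⇒ L₀.
L = -4 + (1 + 4·x + 4·x^2)·Dx  (order 1).
h: a_k = -2, -8, 0, 32/3, -64/3, 128/5, -512/45, -2560/63, …
ICs: h(0) = -2.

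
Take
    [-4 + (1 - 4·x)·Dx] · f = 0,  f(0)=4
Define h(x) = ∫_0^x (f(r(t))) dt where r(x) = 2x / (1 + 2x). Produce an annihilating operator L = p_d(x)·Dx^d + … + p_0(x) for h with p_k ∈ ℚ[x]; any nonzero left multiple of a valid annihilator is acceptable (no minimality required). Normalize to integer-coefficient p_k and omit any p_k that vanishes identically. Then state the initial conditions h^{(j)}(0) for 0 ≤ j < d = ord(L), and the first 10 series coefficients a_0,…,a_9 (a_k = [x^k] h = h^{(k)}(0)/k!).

f: a_k = 4, 16, 64, 256, 1024, 4096, 16384, 65536, 262144, 1048576, …
L₀ from L_f via x↦r, Dx↦r'^{-1}Dx.
h=∫h₀ ⇒ L = L₀·Dx.
L = 8·Dx + (-1 + 4·x + 12·x^2)·Dx^2  (order 2).
h: a_k = 0, 4, 16, 64, 288, 6912/5, 6912, 248832/7, 186624, 995328, …
ICs: h(0) = 0, h′(0) = 4.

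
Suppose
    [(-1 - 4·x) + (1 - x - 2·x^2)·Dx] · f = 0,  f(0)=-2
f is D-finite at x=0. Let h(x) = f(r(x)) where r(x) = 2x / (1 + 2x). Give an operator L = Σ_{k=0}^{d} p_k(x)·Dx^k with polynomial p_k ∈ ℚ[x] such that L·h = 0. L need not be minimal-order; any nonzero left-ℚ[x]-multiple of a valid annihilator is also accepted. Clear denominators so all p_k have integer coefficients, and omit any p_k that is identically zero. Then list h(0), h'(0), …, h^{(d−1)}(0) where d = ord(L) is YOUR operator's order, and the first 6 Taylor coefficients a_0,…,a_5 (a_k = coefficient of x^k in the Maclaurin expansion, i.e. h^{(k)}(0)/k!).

f: a_k = -2, -2, -6, -10, -22, -42, …
f∘r: x↦r, Dx↦Dx/r' in L_f ⇒ L₀.
L = (2 + 20·x) + (-1 - 4·x + 4·x^2 + 16·x^3)·Dx  (order 1).
h: a_k = -2, -4, -16, 0, -128, 256, …
ICs: h(0) = -2.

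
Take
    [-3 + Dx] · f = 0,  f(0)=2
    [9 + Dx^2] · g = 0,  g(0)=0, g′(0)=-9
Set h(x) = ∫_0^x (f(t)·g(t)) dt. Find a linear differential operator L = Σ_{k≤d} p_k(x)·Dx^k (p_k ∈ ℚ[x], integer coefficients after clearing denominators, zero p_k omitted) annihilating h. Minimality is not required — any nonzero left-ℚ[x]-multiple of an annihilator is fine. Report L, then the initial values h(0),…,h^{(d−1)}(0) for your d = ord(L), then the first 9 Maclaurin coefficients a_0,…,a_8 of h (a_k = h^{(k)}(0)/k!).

f: a_k = 2, 6, 9, 9, 27/4, 81/20, 81/40, 243/280, 729/2240, …
g: a_k = 0, -9, 0, 27/2, 0, -243/40, 0, 729/560, 0, …
Product ⇒ symmetric product L₀, ord ≤ 2.
h=∫₀ˣh₀: take L = L₀·Dx.
L = 18·Dx - 6·Dx^2 + Dx^3  (order 3).
h: a_k = 0, 0, -9, -18, -27/2, 0, 81/10, 243/35, 729/280, …
ICs: h(0) = 0, h′(0) = 0, h′′(0) = -18.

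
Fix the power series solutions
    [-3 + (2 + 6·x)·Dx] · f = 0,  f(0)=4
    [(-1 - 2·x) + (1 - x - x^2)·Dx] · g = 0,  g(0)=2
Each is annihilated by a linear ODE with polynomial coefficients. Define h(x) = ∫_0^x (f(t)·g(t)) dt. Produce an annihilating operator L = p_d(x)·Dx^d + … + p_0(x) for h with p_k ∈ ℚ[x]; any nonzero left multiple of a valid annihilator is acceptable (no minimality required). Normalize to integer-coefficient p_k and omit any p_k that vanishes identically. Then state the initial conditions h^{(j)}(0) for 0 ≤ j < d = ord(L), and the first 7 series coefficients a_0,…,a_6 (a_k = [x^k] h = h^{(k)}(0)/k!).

f: a_k = 4, 6, -9/2, 27/4, -405/32, 1701/64, -15309/256, …
g: a_k = 2, 2, 4, 6, 10, 16, 26, …
h₀=f·g: eliminate ⇒ L₀, order ≤ 1·1.
h=∫h₀ ⇒ L = L₀·Dx.
L = (5 + 7·x + 9·x^2)·Dx + (-2 - 4·x + 8·x^2 + 6·x^3)·Dx^2  (order 2).
h: a_k = 0, 8, 10, 19/3, 105/8, 739/80, 4859/192, …
ICs: h(0) = 0, h′(0) = 8.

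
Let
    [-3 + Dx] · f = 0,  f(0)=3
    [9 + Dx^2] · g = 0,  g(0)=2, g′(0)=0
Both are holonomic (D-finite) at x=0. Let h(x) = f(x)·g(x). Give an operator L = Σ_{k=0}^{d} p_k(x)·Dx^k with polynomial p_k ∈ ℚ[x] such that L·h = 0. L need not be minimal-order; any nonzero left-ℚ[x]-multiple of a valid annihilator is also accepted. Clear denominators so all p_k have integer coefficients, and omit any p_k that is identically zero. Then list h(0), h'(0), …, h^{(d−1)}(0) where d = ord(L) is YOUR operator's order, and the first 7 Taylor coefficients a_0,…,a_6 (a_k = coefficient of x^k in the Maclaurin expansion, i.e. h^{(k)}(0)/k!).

L = 18 - 6·Dx + Dx^2  (order 2).
h: a_k = 6, 18, 0, -54, -81, -243/5, 0, …
ICs: h(0) = 6, h′(0) = 18.

f: a_k = 3, 9, 27/2, 27/2, 81/8, 243/40, 243/80, …
g: a_k = 2, 0, -9, 0, 27/4, 0, -81/40, …
f·g: L₀ = L_f ⊗_s L_g, ord ≤ 1·2.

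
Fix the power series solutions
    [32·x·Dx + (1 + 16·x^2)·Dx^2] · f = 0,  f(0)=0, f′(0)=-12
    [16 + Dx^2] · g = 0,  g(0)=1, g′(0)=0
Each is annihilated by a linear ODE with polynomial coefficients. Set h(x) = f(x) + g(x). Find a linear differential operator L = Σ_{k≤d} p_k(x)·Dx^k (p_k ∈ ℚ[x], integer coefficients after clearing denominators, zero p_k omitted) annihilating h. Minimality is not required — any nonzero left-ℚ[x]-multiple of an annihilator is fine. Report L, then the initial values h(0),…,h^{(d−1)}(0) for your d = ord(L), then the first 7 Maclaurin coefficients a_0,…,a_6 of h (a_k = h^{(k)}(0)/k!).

L = (-5632·x + 114688·x^3 + 131072·x^5)·Dx + (-16 + 1792·x^2 + 36864·x^4 + 65536·x^6)·Dx^2 + (-352·x + 7168·x^3 + 8192·x^5)·Dx^3 + (-1 + 112·x^2 + 2304·x^4 + 4096·x^6)·Dx^4  (order 4).
h: a_k = 1, -12, -8, 64, 32/3, -3072/5, -256/45, …
ICs: h(0) = 1, h′(0) = -12, h′′(0) = -16, h′′′(0) = 384.

f: a_k = 0, -12, 0, 64, 0, -3072/5, 0, …
g: a_k = 1, 0, -8, 0, 32/3, 0, -256/45, …
h₀=f+g: left-lcm gives L₀, ord ≤ 4.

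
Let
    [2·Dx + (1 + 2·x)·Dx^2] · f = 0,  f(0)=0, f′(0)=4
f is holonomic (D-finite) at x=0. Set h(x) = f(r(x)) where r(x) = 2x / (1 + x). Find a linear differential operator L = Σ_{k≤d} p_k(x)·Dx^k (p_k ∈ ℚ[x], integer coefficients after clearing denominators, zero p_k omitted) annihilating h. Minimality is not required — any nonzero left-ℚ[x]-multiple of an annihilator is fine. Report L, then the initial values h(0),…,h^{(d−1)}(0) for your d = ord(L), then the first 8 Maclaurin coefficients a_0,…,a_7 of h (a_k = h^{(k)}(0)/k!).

f: a_k = 0, 4, -4, 16/3, -8, 64/5, -64/3, 256/7, …
h₀=f(r): pull back L_f along r ⇒ L₀.
L = (6 + 10·x)·Dx + (1 + 6·x + 5·x^2)·Dx^2  (order 2).
h: a_k = 0, 8, -24, 248/3, -312, 6248/5, -5208, 156248/7, …
ICs: h(0) = 0, h′(0) = 8.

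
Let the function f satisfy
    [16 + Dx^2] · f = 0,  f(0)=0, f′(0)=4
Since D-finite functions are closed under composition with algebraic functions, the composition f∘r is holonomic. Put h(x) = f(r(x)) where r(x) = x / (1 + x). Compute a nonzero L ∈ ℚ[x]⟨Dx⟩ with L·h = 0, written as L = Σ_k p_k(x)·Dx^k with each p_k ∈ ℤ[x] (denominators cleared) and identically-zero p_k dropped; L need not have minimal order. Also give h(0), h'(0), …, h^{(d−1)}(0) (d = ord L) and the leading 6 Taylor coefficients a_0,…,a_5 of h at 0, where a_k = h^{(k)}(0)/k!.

f: a_k = 0, 4, 0, -32/3, 0, 128/15, …
Change of var in L_f (x↦r) gives L₀.
L = 16 + (2 + 6·x + 6·x^2 + 2·x^3)·Dx + (1 + 4·x + 6·x^2 + 4·x^3 + x^4)·Dx^2  (order 2).
h: a_k = 0, 4, -4, -20/3, 28, -772/15, …
ICs: h(0) = 0, h′(0) = 4.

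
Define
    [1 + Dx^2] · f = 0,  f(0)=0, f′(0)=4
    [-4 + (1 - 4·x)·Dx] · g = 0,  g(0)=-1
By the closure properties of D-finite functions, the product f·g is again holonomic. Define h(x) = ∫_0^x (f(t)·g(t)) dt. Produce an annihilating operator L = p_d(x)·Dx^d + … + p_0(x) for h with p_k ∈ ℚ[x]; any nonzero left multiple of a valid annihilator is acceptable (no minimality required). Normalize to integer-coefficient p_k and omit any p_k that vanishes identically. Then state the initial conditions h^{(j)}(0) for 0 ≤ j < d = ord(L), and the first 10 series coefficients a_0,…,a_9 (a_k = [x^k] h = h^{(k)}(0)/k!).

L = (-1 + 4·x)·Dx + 8·Dx^2 + (-1 + 4·x)·Dx^3  (order 3).
h: a_k = 0, 0, -2, -16/3, -95/6, -152/3, -30401/180, -8686/15, -20429471/10080, -20429471/2835, …
ICs: h(0) = 0, h′(0) = 0, h′′(0) = -4.

f: a_k = 0, 4, 0, -2/3, 0, 1/30, 0, -1/1260, 0, 1/90720, …
g: a_k = -1, -4, -16, -64, -256, -1024, -4096, -16384, -65536, -262144, …
f·g: L₀ = L_f ⊗_s L_g, ord ≤ 2·1.
h=∫h₀ ⇒ L = L₀·Dx.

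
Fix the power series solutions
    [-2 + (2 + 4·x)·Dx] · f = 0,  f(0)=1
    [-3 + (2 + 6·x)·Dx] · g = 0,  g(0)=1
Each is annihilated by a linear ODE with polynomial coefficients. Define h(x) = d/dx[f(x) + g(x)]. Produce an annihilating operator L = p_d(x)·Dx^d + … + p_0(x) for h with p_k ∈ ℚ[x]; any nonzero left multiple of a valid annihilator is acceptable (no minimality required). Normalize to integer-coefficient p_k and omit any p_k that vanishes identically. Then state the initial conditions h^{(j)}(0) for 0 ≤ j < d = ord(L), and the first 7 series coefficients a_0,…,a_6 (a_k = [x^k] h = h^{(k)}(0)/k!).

f: a_k = 1, 1, -1/2, 1/2, -5/8, 7/8, -21/16, …
g: a_k = 1, 3/2, -9/8, 27/16, -405/128, 1701/256, -15309/1024, …
f+g: L₀ = lclm(L_f,L_g), ord ≤ 1+1.
Differentiate: ansatz ord ≤ ord L₀ ⇒ L.
L = -9 + (-15 - 36·x)·Dx + (-2 - 10·x - 12·x^2)·Dx^2  (order 2).
h: a_k = 5/2, -13/4, 105/16, -485/32, 9625/256, -49959/512, 534765/2048, …
ICs: h(0) = 5/2, h′(0) = -13/4.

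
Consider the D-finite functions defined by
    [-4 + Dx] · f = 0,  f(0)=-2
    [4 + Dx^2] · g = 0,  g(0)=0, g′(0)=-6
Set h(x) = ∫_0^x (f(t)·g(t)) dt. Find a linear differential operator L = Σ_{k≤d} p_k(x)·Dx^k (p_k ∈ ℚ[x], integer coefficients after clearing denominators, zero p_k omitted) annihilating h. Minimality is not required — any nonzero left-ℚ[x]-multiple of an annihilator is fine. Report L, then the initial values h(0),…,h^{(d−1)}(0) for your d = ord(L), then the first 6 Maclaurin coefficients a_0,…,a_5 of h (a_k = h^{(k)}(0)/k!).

f: a_k = -2, -8, -16, -64/3, -64/3, -256/15, …
g: a_k = 0, -6, 0, 4, 0, -4/5, …
Sym-product of L_f,L_g gives L₀ (≤ ord 2).
h=∫h₀ ⇒ L = L₀·Dx.
L = 20·Dx - 8·Dx^2 + Dx^3  (order 3).
h: a_k = 0, 0, 6, 16, 22, 96/5, …
ICs: h(0) = 0, h′(0) = 0, h′′(0) = 12.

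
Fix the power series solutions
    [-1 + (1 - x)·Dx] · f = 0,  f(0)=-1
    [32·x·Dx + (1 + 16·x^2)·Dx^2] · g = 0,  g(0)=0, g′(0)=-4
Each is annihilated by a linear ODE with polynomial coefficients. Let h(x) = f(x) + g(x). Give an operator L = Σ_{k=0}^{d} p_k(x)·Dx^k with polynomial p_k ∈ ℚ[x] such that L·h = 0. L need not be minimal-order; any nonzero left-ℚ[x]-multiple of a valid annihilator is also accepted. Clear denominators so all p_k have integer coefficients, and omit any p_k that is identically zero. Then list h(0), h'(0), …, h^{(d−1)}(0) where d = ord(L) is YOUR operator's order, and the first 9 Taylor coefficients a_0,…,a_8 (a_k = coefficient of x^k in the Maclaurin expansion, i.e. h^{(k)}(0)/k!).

L = (-32 + 128·x + 1536·x^2)·Dx + (19 - 32·x - 656·x^2 + 1536·x^3)·Dx^2 + (-1 - 15·x - 240·x^3 + 256·x^4)·Dx^3  (order 3).
h: a_k = -1, -5, -1, 61/3, -1, -1029/5, -1, 16377/7, -1, …
ICs: h(0) = -1, h′(0) = -5, h′′(0) = -2.

f: a_k = -1, -1, -1, -1, -1, -1, -1, -1, -1, …
g: a_k = 0, -4, 0, 64/3, 0, -1024/5, 0, 16384/7, 0, …
f+g: L₀ = lclm(L_f,L_g), ord ≤ 1+2.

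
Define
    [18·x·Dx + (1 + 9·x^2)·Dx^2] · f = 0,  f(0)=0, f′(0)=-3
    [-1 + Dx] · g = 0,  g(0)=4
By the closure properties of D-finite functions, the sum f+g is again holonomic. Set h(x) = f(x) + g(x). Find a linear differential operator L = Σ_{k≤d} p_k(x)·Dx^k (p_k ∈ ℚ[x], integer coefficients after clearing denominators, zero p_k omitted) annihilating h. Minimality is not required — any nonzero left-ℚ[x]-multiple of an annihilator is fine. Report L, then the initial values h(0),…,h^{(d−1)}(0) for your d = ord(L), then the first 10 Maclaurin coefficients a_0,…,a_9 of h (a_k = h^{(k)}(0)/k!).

f: a_k = 0, -3, 0, 9, 0, -243/5, 0, 2187/7, 0, -2187, …
g: a_k = 4, 4, 2, 2/3, 1/6, 1/30, 1/180, 1/1260, 1/10080, 1/90720, …
Weyl lclm of L_f,L_g ⇒ L₀ (ord ≤ 3).
L = (18 - 18·x - 486·x^2 - 162·x^3)·Dx + (-19 + 468·x^2 - 81·x^4)·Dx^2 + (1 + 18·x + 18·x^2 + 162·x^3 + 81·x^4)·Dx^3  (order 3).
h: a_k = 4, 1, 2, 29/3, 1/6, -1457/30, 1/180, 393661/1260, 1/10080, -198404639/90720, …
ICs: h(0) = 4, h′(0) = 1, h′′(0) = 4.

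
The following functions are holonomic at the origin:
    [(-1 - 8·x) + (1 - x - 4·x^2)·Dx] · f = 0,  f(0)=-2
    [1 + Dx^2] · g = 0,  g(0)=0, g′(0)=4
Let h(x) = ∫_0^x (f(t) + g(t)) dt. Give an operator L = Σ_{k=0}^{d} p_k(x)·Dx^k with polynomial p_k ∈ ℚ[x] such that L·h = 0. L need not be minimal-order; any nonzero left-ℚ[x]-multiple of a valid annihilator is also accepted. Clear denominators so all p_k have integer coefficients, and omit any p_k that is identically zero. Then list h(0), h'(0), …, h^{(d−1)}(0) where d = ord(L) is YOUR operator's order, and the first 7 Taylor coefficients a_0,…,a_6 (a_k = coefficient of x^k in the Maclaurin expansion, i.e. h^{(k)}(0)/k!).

L = (55 + 486·x + 553·x^2 + 1488·x^3 + 80·x^4 + 128·x^5)·Dx + (-11 - 11·x - 23·x^2 + 169·x^3 + 348·x^4 + 48·x^5 + 64·x^6)·Dx^2 + (55 + 486·x + 553·x^2 + 1488·x^3 + 80·x^4 + 128·x^5)·Dx^3 + (-11 - 11·x - 23·x^2 + 169·x^3 + 348·x^4 + 48·x^5 + 64·x^6)·Dx^4  (order 4).
h: a_k = 0, -2, 1, -10/3, -14/3, -58/5, -3899/180, …
ICs: h(0) = 0, h′(0) = -2, h′′(0) = 2, h′′′(0) = -20.

f: a_k = -2, -2, -10, -18, -58, -130, -362, …
g: a_k = 0, 4, 0, -2/3, 0, 1/30, 0, …
Weyl lclm of L_f,L_g ⇒ L₀ (ord ≤ 3).
∫: right-multiply L₀ by Dx.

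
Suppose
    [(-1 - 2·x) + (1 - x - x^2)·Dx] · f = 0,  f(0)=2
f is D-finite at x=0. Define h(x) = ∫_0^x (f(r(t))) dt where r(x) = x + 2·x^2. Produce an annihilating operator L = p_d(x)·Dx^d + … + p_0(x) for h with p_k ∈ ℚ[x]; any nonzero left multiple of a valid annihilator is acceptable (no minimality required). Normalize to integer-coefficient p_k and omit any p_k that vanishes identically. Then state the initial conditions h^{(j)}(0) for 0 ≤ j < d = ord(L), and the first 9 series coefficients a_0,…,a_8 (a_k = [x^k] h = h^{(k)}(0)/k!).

L = (1 + 6·x + 12·x^2 + 16·x^3)·Dx + (-1 + x + 3·x^2 + 4·x^3 + 4·x^4)·Dx^2  (order 2).
h: a_k = 0, 2, 1, 8/3, 11/2, 62/5, 28, 474/7, 657/4, …
ICs: h(0) = 0, h′(0) = 2.

f: a_k = 2, 2, 4, 6, 10, 16, 26, 42, 68, …
L₀ from L_f via x↦r, Dx↦r'^{-1}Dx.
h=∫h₀ ⇒ L = L₀·Dx.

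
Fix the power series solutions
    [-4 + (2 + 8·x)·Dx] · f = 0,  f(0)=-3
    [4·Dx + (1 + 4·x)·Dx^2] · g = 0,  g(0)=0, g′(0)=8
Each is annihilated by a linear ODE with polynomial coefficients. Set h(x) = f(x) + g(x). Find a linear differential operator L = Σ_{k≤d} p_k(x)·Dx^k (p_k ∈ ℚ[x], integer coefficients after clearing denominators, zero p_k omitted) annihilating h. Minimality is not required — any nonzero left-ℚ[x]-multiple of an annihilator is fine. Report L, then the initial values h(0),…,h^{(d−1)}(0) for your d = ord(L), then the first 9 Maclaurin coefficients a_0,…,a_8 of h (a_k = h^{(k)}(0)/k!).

L = 8·Dx + (10 + 40·x)·Dx^2 + (1 + 8·x + 16·x^2)·Dx^3  (order 3).
h: a_k = -3, 2, -10, 92/3, -98, 1628/5, -3340/3, 27224/7, -13810, …
ICs: h(0) = -3, h′(0) = 2, h′′(0) = -20.

f: a_k = -3, -6, 6, -12, 30, -84, 252, -792, 2574, …
g: a_k = 0, 8, -16, 128/3, -128, 2048/5, -4096/3, 32768/7, -16384, …
L₀ := lclm(L_f,L_g); ord L₀ ≤ 1+2.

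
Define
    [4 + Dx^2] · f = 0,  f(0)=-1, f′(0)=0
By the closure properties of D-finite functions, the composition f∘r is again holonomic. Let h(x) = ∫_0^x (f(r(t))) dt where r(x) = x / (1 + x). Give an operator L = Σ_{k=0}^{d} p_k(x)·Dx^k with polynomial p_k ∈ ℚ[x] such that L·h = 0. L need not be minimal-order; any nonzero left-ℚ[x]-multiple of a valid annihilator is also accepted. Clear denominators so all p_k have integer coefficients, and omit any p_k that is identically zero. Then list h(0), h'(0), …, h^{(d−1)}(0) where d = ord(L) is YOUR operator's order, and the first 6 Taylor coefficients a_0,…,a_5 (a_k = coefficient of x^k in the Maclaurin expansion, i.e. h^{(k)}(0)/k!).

f: a_k = -1, 0, 2, 0, -2/3, 0, …
Substitute x→r, Dx→(1/r')Dx; clear ⇒ L₀.
∫: right-multiply L₀ by Dx.
L = 4·Dx + (2 + 6·x + 6·x^2 + 2·x^3)·Dx^2 + (1 + 4·x + 6·x^2 + 4·x^3 + x^4)·Dx^3  (order 3).
h: a_k = 0, -1, 0, 2/3, -1, 16/15, …
ICs: h(0) = 0, h′(0) = -1, h′′(0) = 0.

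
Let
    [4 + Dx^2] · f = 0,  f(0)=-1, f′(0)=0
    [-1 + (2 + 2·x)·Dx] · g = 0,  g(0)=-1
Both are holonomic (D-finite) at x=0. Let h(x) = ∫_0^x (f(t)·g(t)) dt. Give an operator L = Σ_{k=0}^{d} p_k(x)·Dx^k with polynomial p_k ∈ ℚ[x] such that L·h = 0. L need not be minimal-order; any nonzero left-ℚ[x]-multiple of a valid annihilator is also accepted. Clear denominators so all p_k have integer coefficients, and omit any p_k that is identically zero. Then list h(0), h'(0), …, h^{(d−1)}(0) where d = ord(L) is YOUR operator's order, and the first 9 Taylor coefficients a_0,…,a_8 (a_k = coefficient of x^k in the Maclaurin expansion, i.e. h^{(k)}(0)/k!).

L = (19 + 32·x + 16·x^2)·Dx + (-4 - 4·x)·Dx^2 + (4 + 8·x + 4·x^2)·Dx^3  (order 3).
h: a_k = 0, 1, 1/4, -17/24, -15/64, 337/1920, 181/4608, -5281/322560, -3811/737280, …
ICs: h(0) = 0, h′(0) = 1, h′′(0) = 1/2.

f: a_k = -1, 0, 2, 0, -2/3, 0, 4/45, 0, -2/315, …
g: a_k = -1, -1/2, 1/8, -1/16, 5/128, -7/256, 21/1024, -33/2048, 429/32768, …
Sym-product of L_f,L_g gives L₀ (≤ ord 2).
Integrate: L := L₀·Dx.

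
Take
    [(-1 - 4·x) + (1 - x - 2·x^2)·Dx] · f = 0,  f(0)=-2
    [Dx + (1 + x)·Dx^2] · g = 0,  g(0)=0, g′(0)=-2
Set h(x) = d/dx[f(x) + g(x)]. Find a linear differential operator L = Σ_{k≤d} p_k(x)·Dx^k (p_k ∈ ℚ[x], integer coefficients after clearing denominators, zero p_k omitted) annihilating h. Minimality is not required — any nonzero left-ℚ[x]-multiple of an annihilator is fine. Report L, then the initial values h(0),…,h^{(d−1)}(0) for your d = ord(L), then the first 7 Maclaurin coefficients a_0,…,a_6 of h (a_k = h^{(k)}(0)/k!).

f: a_k = -2, -2, -6, -10, -22, -42, -86, …
g: a_k = 0, -2, 1, -2/3, 1/2, -2/5, 1/3, …
Sum ⇒ L₀ = lclm(L_f,L_g) in ℚ(x)⟨Dx⟩.
h=h₀': d/dx-closure on L₀ ⇒ L.
L = (42 + 144·x + 144·x^2 + 96·x^3) + (28 + 172·x + 312·x^2 + 328·x^3 + 160·x^4)·Dx + (-7 - 14·x + 5·x^2 + 56·x^3 + 76·x^4 + 32·x^5)·Dx^2  (order 2).
h: a_k = -4, -10, -32, -86, -212, -514, -1192, …
ICs: h(0) = -4, h′(0) = -10.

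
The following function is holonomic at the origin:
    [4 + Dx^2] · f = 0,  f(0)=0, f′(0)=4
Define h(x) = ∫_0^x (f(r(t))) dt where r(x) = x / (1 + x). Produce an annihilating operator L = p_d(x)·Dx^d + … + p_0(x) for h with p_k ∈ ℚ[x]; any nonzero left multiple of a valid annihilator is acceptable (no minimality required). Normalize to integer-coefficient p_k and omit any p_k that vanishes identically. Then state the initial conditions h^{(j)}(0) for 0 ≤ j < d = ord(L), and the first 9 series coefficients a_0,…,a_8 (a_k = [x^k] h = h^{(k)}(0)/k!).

L = 4·Dx + (2 + 6·x + 6·x^2 + 2·x^3)·Dx^2 + (1 + 4·x + 6·x^2 + 4·x^3 + x^4)·Dx^3  (order 3).
h: a_k = 0, 0, 2, -4/3, 1/3, 4/5, -86/45, 20/7, -2209/630, …
ICs: h(0) = 0, h′(0) = 0, h′′(0) = 4.

f: a_k = 0, 4, 0, -8/3, 0, 8/15, 0, -16/315, 0, …
L₀ from L_f via x↦r, Dx↦r'^{-1}Dx.
Integrate: L := L₀·Dx.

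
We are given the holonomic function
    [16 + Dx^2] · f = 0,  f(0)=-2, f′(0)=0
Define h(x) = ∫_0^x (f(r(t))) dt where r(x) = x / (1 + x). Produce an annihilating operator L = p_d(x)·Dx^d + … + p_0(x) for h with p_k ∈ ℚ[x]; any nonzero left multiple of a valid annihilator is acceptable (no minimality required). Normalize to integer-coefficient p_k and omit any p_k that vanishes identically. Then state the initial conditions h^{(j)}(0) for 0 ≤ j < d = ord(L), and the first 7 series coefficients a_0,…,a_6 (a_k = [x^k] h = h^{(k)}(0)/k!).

L = 16·Dx + (2 + 6·x + 6·x^2 + 2·x^3)·Dx^2 + (1 + 4·x + 6·x^2 + 4·x^3 + x^4)·Dx^3  (order 3).
h: a_k = 0, -2, 0, 16/3, -8, 16/3, 32/9, …
ICs: h(0) = 0, h′(0) = -2, h′′(0) = 0.

f: a_k = -2, 0, 16, 0, -64/3, 0, 512/45, …
Change of var in L_f (x↦r) gives L₀.
h=∫h₀ ⇒ L = L₀·Dx.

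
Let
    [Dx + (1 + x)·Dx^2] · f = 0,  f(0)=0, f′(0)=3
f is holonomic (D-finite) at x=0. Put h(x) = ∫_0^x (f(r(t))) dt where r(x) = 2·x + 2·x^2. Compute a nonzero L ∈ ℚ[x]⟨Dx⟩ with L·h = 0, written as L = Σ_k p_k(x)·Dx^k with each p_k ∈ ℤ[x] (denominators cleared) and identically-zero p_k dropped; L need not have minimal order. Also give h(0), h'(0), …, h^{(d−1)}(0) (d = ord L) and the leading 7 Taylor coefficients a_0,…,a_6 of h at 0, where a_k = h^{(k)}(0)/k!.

L = (4·x + 4·x^2)·Dx^2 + (1 + 4·x + 6·x^2 + 4·x^3)·Dx^3  (order 3).
h: a_k = 0, 0, 3, 0, -1, 6/5, -4/5, …
ICs: h(0) = 0, h′(0) = 0, h′′(0) = 6.

f: a_k = 0, 3, -3/2, 1, -3/4, 3/5, -1/2, …
Substitute x→r, Dx→(1/r')Dx; clear ⇒ L₀.
∫: right-multiply L₀ by Dx.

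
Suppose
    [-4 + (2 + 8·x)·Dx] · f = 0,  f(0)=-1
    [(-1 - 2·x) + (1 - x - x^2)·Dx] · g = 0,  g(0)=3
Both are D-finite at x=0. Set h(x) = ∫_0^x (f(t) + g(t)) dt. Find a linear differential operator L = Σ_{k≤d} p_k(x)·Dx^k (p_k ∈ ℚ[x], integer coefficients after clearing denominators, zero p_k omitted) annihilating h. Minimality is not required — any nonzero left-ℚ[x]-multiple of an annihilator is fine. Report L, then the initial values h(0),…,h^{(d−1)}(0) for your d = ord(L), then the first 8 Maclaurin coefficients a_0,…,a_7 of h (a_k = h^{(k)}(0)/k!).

f: a_k = -1, -2, 2, -4, 10, -28, 84, -264, …
g: a_k = 3, 3, 6, 9, 15, 24, 39, 63, …
Sum ⇒ L₀ = lclm(L_f,L_g) in ℚ(x)⟨Dx⟩.
Integrate: L := L₀·Dx.
L = (12 + 48·x + 48·x^2 + 40·x^3)·Dx + (-8 - 30·x - 114·x^2 - 152·x^3 - 100·x^4)·Dx^2 + (-1 + 5·x + 39·x^2 - 6·x^3 - 82·x^4 - 40·x^5)·Dx^3  (order 3).
h: a_k = 0, 2, 1/2, 8/3, 5/4, 5, -2/3, 123/7, …
ICs: h(0) = 0, h′(0) = 2, h′′(0) = 1.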